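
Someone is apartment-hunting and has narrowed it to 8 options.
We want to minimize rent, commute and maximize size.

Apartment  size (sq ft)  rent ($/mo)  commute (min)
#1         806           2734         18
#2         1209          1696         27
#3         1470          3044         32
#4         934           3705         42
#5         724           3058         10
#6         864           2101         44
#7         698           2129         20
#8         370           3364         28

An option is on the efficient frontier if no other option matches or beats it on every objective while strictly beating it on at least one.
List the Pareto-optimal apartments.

#1, #2, #3, #5, #7

#1: not dominated.
#2: not dominated (best rent).
#3: not dominated (best size).
#4: dominated by #2 (size 1209≥934, rent 1696≤3705, commute 27≤42).
#5: not dominated (best commute).
#6: dominated by #2 (size 1209≥864, rent 1696≤2101, commute 27≤44).
#7: not dominated.
#8: dominated by #1 (size 806≥370, rent 2734≤3364, commute 18≤28).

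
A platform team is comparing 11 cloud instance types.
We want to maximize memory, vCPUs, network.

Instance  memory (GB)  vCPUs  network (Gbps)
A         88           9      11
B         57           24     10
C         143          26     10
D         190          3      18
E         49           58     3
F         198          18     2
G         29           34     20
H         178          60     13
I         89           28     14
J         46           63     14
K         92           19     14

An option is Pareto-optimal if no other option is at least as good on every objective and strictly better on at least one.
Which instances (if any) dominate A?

H, I, K

H: memory 178≥88, vCPUs 60≥9, network 13≥11 — dominates A.
I: memory 89≥88, vCPUs 28≥9, network 14≥11 — dominates A.
K: memory 92≥88, vCPUs 19≥9, network 14≥11 — dominates A.
Others (B, C, D, E, F, G, J) are each worse than A on at least one objective.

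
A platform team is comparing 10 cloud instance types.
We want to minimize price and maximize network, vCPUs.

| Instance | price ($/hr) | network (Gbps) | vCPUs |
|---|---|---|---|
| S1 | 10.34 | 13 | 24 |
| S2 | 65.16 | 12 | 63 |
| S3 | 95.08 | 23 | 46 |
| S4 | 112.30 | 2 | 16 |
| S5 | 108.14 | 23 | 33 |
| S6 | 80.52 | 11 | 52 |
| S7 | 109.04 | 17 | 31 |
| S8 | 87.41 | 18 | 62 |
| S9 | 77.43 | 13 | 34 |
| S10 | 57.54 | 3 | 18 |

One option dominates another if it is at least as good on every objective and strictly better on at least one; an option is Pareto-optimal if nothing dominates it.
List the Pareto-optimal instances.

S1: not dominated (best price).
S2: not dominated (best vCPUs).
S3: not dominated.
S4: dominated by S1 (price 10.34≤112.30, network 13≥2, vCPUs 24≥16).
S5: dominated by S3 (price 95.08≤108.14, network 23≥23, vCPUs 46≥33).
S6: dominated by S2 (price 65.16≤80.52, network 12≥11, vCPUs 63≥52).
S7: dominated by S3 (price 95.08≤109.04, network 23≥17, vCPUs 46≥31).
S8: not dominated.
S9: not dominated.
S10: dominated by S1 (price 10.34≤57.54, network 13≥3, vCPUs 24≥18).

S1, S2, S3, S8, S9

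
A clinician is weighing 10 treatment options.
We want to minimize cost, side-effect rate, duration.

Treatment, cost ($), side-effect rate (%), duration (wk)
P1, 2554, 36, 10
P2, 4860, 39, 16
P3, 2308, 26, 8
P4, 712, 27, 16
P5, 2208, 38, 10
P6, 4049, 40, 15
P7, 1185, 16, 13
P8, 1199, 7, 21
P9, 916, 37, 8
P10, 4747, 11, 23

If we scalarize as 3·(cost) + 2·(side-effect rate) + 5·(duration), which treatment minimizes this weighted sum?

P4

P1: 3·2554 + 2·36 + 5·10 = 7784
P2: 3·4860 + 2·39 + 5·16 = 14738
P3: 3·2308 + 2·26 + 5·8 = 7016
P4: 3·712 + 2·27 + 5·16 = 2270
P5: 3·2208 + 2·38 + 5·10 = 6750
P6: 3·4049 + 2·40 + 5·15 = 12302
P7: 3·1185 + 2·16 + 5·13 = 3652
P8: 3·1199 + 2·7 + 5·21 = 3716
P9: 3·916 + 2·37 + 5·8 = 2862
P10: 3·4747 + 2·11 + 5·23 = 14378
Lowest: P4 at 2270.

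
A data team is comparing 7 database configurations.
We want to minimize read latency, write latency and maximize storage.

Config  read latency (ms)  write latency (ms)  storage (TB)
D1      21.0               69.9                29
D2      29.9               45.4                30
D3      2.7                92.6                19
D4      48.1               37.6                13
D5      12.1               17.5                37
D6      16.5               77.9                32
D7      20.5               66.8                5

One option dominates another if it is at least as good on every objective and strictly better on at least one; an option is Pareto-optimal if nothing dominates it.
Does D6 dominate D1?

No

D6 vs D1: D6 is worse on write latency (77.9 vs 69.9), so it does not dominate D1.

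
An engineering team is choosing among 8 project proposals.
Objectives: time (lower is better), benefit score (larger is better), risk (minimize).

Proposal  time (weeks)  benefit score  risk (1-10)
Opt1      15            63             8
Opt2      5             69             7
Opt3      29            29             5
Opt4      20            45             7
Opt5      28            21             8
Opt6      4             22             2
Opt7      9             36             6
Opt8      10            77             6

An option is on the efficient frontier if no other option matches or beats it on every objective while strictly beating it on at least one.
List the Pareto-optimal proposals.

Opt2, Opt3, Opt6, Opt7, Opt8

Opt1: dominated by Opt2 (time 5≤15, benefit score 69≥63, risk 7≤8).
Opt2: not dominated.
Opt3: not dominated.
Opt4: dominated by Opt2 (time 5≤20, benefit score 69≥45, risk 7≤7).
Opt5: dominated by Opt1 (time 15≤28, benefit score 63≥21, risk 8≤8).
Opt6: not dominated (best time).
Opt7: not dominated.
Opt8: not dominated (best benefit score).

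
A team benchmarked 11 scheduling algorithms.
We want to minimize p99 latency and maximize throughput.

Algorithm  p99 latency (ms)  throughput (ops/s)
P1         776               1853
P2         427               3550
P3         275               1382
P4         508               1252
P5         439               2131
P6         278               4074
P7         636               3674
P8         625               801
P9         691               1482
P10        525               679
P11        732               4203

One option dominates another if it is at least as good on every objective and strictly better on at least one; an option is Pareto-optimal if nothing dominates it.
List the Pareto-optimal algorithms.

P3, P6, P11

P1: dominated by P2 (p99 latency 427≤776, throughput 3550≥1853).
P2: dominated by P6 (p99 latency 278≤427, throughput 4074≥3550).
P3: not dominated (best p99 latency).
P4: dominated by P2 (p99 latency 427≤508, throughput 3550≥1252).
P5: dominated by P2 (p99 latency 427≤439, throughput 3550≥2131).
P6: not dominated.
P7: dominated by P6 (p99 latency 278≤636, throughput 4074≥3674).
P8: dominated by P2 (p99 latency 427≤625, throughput 3550≥801).
P9: dominated by P2 (p99 latency 427≤691, throughput 3550≥1482).
P10: dominated by P2 (p99 latency 427≤525, throughput 3550≥679).
P11: not dominated (best throughput).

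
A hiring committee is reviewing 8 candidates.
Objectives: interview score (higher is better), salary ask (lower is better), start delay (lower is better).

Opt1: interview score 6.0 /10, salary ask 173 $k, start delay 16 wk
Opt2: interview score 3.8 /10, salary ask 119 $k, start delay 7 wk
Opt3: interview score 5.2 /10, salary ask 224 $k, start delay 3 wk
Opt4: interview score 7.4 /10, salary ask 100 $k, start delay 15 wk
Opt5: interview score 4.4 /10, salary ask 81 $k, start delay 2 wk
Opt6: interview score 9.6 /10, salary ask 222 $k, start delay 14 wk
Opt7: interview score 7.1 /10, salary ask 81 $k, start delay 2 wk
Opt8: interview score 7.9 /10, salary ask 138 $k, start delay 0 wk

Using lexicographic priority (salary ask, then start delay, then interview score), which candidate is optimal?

First minimize salary ask: best is 81, kept {Opt5, Opt7}.
Then minimize start delay: best is 2, kept {Opt5, Opt7}.
Then maximize interview score: best is 7.1, kept {Opt7}.

Opt7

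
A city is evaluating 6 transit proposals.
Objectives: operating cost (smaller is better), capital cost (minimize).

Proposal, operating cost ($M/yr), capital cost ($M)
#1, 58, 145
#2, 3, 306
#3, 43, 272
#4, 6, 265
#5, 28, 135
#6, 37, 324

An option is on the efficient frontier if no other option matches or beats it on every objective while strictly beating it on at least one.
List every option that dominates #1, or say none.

#5: operating cost 28≤58, capital cost 135≤145 — dominates #1.
Others (#2, #3, #4, #6) are each worse than #1 on at least one objective.

#5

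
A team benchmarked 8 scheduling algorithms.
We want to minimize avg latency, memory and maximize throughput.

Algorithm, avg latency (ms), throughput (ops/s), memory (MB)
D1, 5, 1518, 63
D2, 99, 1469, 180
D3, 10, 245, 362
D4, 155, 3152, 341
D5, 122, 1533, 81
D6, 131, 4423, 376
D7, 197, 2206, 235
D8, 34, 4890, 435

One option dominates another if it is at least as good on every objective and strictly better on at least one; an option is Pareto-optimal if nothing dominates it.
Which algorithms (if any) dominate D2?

D1

D1: avg latency 5≤99, throughput 1518≥1469, memory 63≤180 — dominates D2.
Others (D3, D4, D5, D6, D7, D8) are each worse than D2 on at least one objective.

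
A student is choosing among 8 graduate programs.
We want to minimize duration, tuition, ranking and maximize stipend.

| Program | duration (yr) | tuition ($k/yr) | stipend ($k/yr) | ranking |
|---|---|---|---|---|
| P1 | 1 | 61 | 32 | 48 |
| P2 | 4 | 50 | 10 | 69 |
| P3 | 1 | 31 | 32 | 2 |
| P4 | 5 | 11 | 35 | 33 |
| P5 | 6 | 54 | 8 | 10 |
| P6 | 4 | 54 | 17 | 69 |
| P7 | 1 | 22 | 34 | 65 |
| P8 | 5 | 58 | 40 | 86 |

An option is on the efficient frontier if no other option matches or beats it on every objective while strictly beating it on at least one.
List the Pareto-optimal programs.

P3, P4, P7, P8

P1: dominated by P3 (duration 1≤1, tuition 31≤61, stipend 32≥32, ranking 2≤48).
P2: dominated by P3 (duration 1≤4, tuition 31≤50, stipend 32≥10, ranking 2≤69).
P3: not dominated (best ranking).
P4: not dominated (best tuition).
P5: dominated by P3 (duration 1≤6, tuition 31≤54, stipend 32≥8, ranking 2≤10).
P6: dominated by P3 (duration 1≤4, tuition 31≤54, stipend 32≥17, ranking 2≤69).
P7: not dominated.
P8: not dominated (best stipend).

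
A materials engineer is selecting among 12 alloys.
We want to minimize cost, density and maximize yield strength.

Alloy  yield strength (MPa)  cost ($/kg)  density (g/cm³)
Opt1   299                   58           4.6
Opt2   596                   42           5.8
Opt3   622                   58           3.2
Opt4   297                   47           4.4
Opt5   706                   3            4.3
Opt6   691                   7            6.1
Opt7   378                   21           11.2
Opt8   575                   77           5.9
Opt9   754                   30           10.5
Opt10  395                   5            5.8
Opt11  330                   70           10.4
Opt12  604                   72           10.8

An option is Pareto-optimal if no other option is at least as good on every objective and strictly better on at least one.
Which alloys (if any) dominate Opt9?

Opt1: worse on yield strength (299 vs 754).
Opt2: worse on yield strength (596 vs 754).
Opt3: worse on yield strength (622 vs 754).
Opt4: worse on yield strength (297 vs 754).
Opt5: worse on yield strength (706 vs 754).
Opt6: worse on yield strength (691 vs 754).
Opt7: worse on yield strength (378 vs 754).
Opt8: worse on yield strength (575 vs 754).
Opt10: worse on yield strength (395 vs 754).
Opt11: worse on yield strength (330 vs 754).
Opt12: worse on yield strength (604 vs 754).
No option dominates Opt9.

none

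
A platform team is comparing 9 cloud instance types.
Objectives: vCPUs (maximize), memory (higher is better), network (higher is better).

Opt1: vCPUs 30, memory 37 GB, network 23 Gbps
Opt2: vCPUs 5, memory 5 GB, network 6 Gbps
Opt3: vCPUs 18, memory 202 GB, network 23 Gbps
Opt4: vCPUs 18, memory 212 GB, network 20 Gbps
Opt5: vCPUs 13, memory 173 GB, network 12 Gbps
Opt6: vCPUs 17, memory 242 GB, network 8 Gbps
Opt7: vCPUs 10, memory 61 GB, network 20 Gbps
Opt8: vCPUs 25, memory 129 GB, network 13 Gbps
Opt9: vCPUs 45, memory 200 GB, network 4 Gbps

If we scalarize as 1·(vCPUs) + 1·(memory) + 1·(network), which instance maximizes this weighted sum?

Opt6

Opt1: 1·30 + 1·37 + 1·23 = 90
Opt2: 1·5 + 1·5 + 1·6 = 16
Opt3: 1·18 + 1·202 + 1·23 = 243
Opt4: 1·18 + 1·212 + 1·20 = 250
Opt5: 1·13 + 1·173 + 1·12 = 198
Opt6: 1·17 + 1·242 + 1·8 = 267
Opt7: 1·10 + 1·61 + 1·20 = 91
Opt8: 1·25 + 1·129 + 1·13 = 167
Opt9: 1·45 + 1·200 + 1·4 = 249
Highest: Opt6 at 267.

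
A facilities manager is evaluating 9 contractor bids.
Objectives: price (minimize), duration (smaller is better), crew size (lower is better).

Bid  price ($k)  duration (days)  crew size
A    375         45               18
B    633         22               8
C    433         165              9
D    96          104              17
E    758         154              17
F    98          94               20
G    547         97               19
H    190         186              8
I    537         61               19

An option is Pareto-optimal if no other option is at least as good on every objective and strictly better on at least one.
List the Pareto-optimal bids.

A, B, C, D, F, H

A: not dominated.
B: not dominated (best duration).
C: not dominated.
D: not dominated (best price).
E: dominated by B (price 633≤758, duration 22≤154, crew size 8≤17).
F: not dominated.
G: dominated by A (price 375≤547, duration 45≤97, crew size 18≤19).
H: not dominated.
I: dominated by A (price 375≤537, duration 45≤61, crew size 18≤19).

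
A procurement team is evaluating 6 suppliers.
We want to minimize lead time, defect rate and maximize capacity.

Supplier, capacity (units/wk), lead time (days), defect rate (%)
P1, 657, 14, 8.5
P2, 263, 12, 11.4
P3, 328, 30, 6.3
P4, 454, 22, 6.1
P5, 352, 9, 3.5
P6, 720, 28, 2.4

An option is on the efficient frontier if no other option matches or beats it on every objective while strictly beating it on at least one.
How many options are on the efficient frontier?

P1: not dominated.
P2: dominated by P5 (capacity 352≥263, lead time 9≤12, defect rate 3.5≤11.4).
P3: dominated by P4 (capacity 454≥328, lead time 22≤30, defect rate 6.1≤6.3).
P4: not dominated.
P5: not dominated (best lead time).
P6: not dominated (best capacity).
Pareto-optimal: P1, P4, P5, P6 → 4.

4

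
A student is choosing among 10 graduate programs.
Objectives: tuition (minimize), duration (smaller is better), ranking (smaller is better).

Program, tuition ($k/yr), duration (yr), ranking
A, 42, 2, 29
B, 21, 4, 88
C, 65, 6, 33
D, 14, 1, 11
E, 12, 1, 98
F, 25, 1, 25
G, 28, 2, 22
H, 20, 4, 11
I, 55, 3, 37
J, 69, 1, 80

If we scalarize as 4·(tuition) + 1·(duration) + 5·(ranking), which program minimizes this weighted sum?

A: 4·42 + 1·2 + 5·29 = 315
B: 4·21 + 1·4 + 5·88 = 528
C: 4·65 + 1·6 + 5·33 = 431
D: 4·14 + 1·1 + 5·11 = 112
E: 4·12 + 1·1 + 5·98 = 539
F: 4·25 + 1·1 + 5·25 = 226
G: 4·28 + 1·2 + 5·22 = 224
H: 4·20 + 1·4 + 5·11 = 139
I: 4·55 + 1·3 + 5·37 = 408
J: 4·69 + 1·1 + 5·80 = 677
Lowest: D at 112.

D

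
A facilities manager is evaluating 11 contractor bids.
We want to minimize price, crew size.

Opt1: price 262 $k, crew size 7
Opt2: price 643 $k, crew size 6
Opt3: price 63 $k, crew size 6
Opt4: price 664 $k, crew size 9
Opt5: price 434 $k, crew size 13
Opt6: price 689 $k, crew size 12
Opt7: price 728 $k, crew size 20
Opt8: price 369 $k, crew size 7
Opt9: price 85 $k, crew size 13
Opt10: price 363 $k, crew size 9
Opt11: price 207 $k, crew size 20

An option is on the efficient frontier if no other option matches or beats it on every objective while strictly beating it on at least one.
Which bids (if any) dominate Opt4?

Opt1, Opt2, Opt3, Opt8, Opt10

Opt1: price 262≤664, crew size 7≤9 — dominates Opt4.
Opt2: price 643≤664, crew size 6≤9 — dominates Opt4.
Opt3: price 63≤664, crew size 6≤9 — dominates Opt4.
Opt8: price 369≤664, crew size 7≤9 — dominates Opt4.
Opt10: price 363≤664, crew size 9≤9 — dominates Opt4.
Others (Opt5, Opt6, Opt7, Opt9, Opt11) are each worse than Opt4 on at least one objective.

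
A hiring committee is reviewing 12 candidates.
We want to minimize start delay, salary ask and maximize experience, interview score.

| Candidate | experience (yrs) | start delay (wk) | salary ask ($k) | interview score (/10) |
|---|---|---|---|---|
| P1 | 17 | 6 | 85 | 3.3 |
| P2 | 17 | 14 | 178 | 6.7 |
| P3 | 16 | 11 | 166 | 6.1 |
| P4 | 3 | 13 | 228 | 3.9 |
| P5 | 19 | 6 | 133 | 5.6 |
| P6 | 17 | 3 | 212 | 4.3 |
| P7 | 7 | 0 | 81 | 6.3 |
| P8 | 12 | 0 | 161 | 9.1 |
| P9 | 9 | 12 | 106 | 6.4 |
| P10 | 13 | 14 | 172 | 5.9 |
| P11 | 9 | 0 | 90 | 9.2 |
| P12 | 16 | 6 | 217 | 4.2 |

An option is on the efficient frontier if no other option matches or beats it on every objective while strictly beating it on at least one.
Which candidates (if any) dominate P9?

P11: experience 9≥9, start delay 0≤12, salary ask 90≤106, interview score 9.2≥6.4 — dominates P9.
Others (P1, P2, P3, P4, P5, P6, P7, P8, P10, P12) are each worse than P9 on at least one objective.

P11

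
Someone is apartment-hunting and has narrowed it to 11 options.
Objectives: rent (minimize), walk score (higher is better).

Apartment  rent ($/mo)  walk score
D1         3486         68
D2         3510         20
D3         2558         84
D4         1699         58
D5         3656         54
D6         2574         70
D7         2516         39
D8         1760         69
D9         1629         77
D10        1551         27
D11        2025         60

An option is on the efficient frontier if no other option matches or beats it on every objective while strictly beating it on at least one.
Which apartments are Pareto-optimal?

D3, D9, D10

D1: dominated by D3 (rent 2558≤3486, walk score 84≥68).
D2: dominated by D1 (rent 3486≤3510, walk score 68≥20).
D3: not dominated (best walk score).
D4: dominated by D9 (rent 1629≤1699, walk score 77≥58).
D5: dominated by D1 (rent 3486≤3656, walk score 68≥54).
D6: dominated by D3 (rent 2558≤2574, walk score 84≥70).
D7: dominated by D4 (rent 1699≤2516, walk score 58≥39).
D8: dominated by D9 (rent 1629≤1760, walk score 77≥69).
D9: not dominated.
D10: not dominated (best rent).
D11: dominated by D8 (rent 1760≤2025, walk score 69≥60).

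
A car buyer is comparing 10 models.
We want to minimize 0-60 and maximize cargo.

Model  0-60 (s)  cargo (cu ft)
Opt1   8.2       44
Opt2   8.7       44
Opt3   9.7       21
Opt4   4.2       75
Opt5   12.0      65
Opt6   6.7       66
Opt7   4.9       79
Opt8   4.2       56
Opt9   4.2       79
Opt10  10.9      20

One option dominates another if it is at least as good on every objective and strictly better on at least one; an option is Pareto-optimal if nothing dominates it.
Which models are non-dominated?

Opt1: dominated by Opt4 (0-60 4.2≤8.2, cargo 75≥44).
Opt2: dominated by Opt1 (0-60 8.2≤8.7, cargo 44≥44).
Opt3: dominated by Opt1 (0-60 8.2≤9.7, cargo 44≥21).
Opt4: dominated by Opt9 (0-60 4.2≤4.2, cargo 79≥75).
Opt5: dominated by Opt4 (0-60 4.2≤12.0, cargo 75≥65).
Opt6: dominated by Opt4 (0-60 4.2≤6.7, cargo 75≥66).
Opt7: dominated by Opt9 (0-60 4.2≤4.9, cargo 79≥79).
Opt8: dominated by Opt4 (0-60 4.2≤4.2, cargo 75≥56).
Opt9: not dominated.
Opt10: dominated by Opt1 (0-60 8.2≤10.9, cargo 44≥20).

Opt9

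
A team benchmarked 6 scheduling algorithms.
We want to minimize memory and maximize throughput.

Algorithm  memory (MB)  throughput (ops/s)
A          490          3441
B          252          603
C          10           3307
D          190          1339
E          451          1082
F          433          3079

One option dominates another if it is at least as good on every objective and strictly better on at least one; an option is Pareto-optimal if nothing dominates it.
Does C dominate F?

C vs F: memory 10≤433, throughput 3307≥3079 — C is at least as good on every objective with at least one strict improvement.

Yes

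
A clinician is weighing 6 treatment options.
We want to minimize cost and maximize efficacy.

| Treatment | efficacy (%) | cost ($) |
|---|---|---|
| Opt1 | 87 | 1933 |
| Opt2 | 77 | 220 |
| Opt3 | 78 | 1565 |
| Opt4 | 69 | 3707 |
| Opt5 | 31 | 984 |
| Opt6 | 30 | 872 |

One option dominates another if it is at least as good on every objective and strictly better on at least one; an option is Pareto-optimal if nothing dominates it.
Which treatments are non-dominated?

Opt1, Opt2, Opt3

Opt1: not dominated (best efficacy).
Opt2: not dominated (best cost).
Opt3: not dominated.
Opt4: dominated by Opt1 (efficacy 87≥69, cost 1933≤3707).
Opt5: dominated by Opt2 (efficacy 77≥31, cost 220≤984).
Opt6: dominated by Opt2 (efficacy 77≥30, cost 220≤872).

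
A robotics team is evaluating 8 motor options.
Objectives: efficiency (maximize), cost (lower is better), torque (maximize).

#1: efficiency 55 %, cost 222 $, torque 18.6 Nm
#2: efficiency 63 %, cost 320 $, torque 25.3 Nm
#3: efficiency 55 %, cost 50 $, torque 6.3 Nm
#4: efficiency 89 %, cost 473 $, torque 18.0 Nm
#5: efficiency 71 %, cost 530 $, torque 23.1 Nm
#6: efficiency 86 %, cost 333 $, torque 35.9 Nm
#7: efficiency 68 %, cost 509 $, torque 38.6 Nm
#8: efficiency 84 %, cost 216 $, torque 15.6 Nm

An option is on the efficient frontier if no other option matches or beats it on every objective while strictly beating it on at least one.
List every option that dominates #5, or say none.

#6

#6: efficiency 86≥71, cost 333≤530, torque 35.9≥23.1 — dominates #5.
Others (#1, #2, #3, #4, #7, #8) are each worse than #5 on at least one objective.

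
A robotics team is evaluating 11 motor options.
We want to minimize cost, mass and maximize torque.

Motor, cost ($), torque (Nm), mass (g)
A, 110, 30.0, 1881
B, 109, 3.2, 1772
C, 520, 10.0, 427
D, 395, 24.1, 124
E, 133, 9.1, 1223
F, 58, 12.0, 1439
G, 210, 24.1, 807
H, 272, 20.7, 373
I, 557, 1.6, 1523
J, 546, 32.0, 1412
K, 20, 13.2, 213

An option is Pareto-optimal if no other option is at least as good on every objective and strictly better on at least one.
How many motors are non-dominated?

6

A: not dominated.
B: dominated by F (cost 58≤109, torque 12.0≥3.2, mass 1439≤1772).
C: dominated by D (cost 395≤520, torque 24.1≥10.0, mass 124≤427).
D: not dominated (best mass).
E: dominated by K (cost 20≤133, torque 13.2≥9.1, mass 213≤1223).
F: dominated by K (cost 20≤58, torque 13.2≥12.0, mass 213≤1439).
G: not dominated.
H: not dominated.
I: dominated by C (cost 520≤557, torque 10.0≥1.6, mass 427≤1523).
J: not dominated (best torque).
K: not dominated (best cost).
Pareto-optimal: A, D, G, H, J, K → 6.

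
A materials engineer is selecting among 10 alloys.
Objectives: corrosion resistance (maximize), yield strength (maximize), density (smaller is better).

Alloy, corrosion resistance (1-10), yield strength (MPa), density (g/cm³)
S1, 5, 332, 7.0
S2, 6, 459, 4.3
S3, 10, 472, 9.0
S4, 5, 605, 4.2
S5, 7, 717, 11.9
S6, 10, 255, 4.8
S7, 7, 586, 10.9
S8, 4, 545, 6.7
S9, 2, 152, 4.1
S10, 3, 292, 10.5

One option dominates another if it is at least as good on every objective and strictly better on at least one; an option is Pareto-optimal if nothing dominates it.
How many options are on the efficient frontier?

7

S1: dominated by S2 (corrosion resistance 6≥5, yield strength 459≥332, density 4.3≤7.0).
S2: not dominated.
S3: not dominated.
S4: not dominated.
S5: not dominated (best yield strength).
S6: not dominated.
S7: not dominated.
S8: dominated by S4 (corrosion resistance 5≥4, yield strength 605≥545, density 4.2≤6.7).
S9: not dominated (best density).
S10: dominated by S1 (corrosion resistance 5≥3, yield strength 332≥292, density 7.0≤10.5).
Pareto-optimal: S2, S3, S4, S5, S6, S7, S9 → 7.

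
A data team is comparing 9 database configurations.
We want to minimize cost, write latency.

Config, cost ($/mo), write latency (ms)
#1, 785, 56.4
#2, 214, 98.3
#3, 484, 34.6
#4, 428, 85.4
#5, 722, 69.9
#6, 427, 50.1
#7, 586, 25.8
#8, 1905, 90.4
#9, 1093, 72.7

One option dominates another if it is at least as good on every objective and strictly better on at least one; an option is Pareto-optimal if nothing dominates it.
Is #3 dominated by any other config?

No

#1: worse on cost (785 vs 484).
#2: worse on write latency (98.3 vs 34.6).
#4: worse on write latency (85.4 vs 34.6).
#5: worse on cost (722 vs 484).
#6: worse on write latency (50.1 vs 34.6).
#7: worse on cost (586 vs 484).
#8: worse on cost (1905 vs 484).
#9: worse on cost (1093 vs 484).
No option is at least as good as #3 on every objective and strictly better on one.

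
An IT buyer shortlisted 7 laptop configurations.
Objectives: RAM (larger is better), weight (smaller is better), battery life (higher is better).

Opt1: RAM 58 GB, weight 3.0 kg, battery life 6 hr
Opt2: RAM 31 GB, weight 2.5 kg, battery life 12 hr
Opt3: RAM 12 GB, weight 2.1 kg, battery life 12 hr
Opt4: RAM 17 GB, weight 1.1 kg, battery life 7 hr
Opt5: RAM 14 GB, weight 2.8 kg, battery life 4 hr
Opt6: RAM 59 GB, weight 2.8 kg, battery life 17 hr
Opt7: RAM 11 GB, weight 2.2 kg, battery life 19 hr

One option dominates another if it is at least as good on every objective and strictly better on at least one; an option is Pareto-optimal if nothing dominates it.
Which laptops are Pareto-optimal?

Opt1: dominated by Opt6 (RAM 59≥58, weight 2.8≤3.0, battery life 17≥6).
Opt2: not dominated.
Opt3: not dominated.
Opt4: not dominated (best weight).
Opt5: dominated by Opt2 (RAM 31≥14, weight 2.5≤2.8, battery life 12≥4).
Opt6: not dominated (best RAM).
Opt7: not dominated (best battery life).

Opt2, Opt3, Opt4, Opt6, Opt7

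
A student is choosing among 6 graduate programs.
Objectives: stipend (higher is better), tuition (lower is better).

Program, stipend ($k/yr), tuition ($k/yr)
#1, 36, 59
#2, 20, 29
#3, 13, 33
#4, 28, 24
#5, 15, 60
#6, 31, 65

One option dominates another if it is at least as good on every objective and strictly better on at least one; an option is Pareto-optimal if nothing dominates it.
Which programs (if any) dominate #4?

none

#1: worse on tuition (59 vs 24).
#2: worse on stipend (20 vs 28).
#3: worse on stipend (13 vs 28).
#5: worse on stipend (15 vs 28).
#6: worse on tuition (65 vs 24).
No option dominates #4.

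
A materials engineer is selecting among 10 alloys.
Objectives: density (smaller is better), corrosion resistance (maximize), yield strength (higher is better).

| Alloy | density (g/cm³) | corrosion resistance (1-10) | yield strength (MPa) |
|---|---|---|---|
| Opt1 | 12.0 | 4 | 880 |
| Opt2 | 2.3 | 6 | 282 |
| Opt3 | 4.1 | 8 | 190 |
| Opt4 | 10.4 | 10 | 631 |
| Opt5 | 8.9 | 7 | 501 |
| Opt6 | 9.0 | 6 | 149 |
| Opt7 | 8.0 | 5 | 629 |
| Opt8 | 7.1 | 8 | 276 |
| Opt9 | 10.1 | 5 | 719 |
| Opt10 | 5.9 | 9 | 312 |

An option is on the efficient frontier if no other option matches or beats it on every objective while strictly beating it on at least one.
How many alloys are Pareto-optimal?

8

Opt1: not dominated (best yield strength).
Opt2: not dominated (best density).
Opt3: not dominated.
Opt4: not dominated (best corrosion resistance).
Opt5: not dominated.
Opt6: dominated by Opt2 (density 2.3≤9.0, corrosion resistance 6≥6, yield strength 282≥149).
Opt7: not dominated.
Opt8: dominated by Opt10 (density 5.9≤7.1, corrosion resistance 9≥8, yield strength 312≥276).
Opt9: not dominated.
Opt10: not dominated.
Pareto-optimal: Opt1, Opt2, Opt3, Opt4, Opt5, Opt7, Opt9, Opt10 → 8.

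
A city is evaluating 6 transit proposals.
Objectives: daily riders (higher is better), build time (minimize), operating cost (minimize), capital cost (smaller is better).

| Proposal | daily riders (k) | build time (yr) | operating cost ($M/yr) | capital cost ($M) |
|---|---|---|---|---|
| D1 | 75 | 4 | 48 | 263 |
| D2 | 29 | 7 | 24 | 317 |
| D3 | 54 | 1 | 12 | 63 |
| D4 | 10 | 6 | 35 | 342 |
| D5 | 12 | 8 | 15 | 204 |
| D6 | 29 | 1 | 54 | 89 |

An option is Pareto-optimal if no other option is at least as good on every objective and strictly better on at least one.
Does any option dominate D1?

D2: worse on daily riders (29 vs 75).
D3: worse on daily riders (54 vs 75).
D4: worse on daily riders (10 vs 75).
D5: worse on daily riders (12 vs 75).
D6: worse on daily riders (29 vs 75).
No option is at least as good as D1 on every objective and strictly better on one.

No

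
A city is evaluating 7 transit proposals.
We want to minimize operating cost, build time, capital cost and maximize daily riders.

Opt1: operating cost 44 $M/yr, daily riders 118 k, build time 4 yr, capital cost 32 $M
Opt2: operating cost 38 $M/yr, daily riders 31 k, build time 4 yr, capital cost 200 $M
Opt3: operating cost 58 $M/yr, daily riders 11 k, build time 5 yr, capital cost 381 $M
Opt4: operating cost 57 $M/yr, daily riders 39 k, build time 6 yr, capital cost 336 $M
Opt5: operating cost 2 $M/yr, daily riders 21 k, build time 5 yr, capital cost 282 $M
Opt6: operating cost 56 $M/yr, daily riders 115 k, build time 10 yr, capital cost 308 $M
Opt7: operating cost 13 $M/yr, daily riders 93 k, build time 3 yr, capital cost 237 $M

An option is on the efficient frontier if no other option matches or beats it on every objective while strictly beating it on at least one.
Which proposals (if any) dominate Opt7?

Opt1: worse on operating cost (44 vs 13).
Opt2: worse on operating cost (38 vs 13).
Opt3: worse on operating cost (58 vs 13).
Opt4: worse on operating cost (57 vs 13).
Opt5: worse on daily riders (21 vs 93).
Opt6: worse on operating cost (56 vs 13).
No option dominates Opt7.

none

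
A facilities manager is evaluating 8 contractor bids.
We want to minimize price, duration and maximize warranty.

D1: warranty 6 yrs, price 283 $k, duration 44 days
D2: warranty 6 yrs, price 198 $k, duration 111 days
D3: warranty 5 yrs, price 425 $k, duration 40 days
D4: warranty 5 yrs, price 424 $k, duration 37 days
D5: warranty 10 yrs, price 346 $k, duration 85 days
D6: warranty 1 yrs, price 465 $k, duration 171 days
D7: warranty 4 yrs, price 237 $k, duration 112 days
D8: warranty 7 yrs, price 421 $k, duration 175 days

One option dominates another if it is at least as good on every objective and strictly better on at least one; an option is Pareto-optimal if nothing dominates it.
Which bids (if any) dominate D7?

D2

D2: warranty 6≥4, price 198≤237, duration 111≤112 — dominates D7.
Others (D1, D3, D4, D5, D6, D8) are each worse than D7 on at least one objective.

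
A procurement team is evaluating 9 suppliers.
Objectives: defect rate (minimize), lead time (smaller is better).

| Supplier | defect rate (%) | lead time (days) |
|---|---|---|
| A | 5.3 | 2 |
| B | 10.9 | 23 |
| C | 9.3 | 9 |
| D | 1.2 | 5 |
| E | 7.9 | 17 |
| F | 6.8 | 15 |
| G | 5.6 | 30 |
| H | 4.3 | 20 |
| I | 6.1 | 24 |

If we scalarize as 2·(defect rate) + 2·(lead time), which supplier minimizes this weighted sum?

D

A: 2·5.3 + 2·2 = 14.6
B: 2·10.9 + 2·23 = 67.8
C: 2·9.3 + 2·9 = 36.6
D: 2·1.2 + 2·5 = 12.4
E: 2·7.9 + 2·17 = 49.8
F: 2·6.8 + 2·15 = 43.6
G: 2·5.6 + 2·30 = 71.2
H: 2·4.3 + 2·20 = 48.6
I: 2·6.1 + 2·24 = 60.2
Lowest: D at 12.4.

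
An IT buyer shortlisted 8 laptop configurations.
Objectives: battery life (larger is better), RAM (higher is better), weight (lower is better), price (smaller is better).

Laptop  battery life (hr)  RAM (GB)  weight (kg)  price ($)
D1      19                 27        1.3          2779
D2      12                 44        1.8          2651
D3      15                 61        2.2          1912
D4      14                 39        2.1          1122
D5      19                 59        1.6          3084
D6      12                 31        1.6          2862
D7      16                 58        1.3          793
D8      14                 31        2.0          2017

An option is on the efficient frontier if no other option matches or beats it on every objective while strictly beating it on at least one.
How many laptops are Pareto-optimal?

4

D1: not dominated.
D2: dominated by D7 (battery life 16≥12, RAM 58≥44, weight 1.3≤1.8, price 793≤2651).
D3: not dominated (best RAM).
D4: dominated by D7 (battery life 16≥14, RAM 58≥39, weight 1.3≤2.1, price 793≤1122).
D5: not dominated.
D6: dominated by D7 (battery life 16≥12, RAM 58≥31, weight 1.3≤1.6, price 793≤2862).
D7: not dominated (best price).
D8: dominated by D7 (battery life 16≥14, RAM 58≥31, weight 1.3≤2.0, price 793≤2017).
Pareto-optimal: D1, D3, D5, D7 → 4.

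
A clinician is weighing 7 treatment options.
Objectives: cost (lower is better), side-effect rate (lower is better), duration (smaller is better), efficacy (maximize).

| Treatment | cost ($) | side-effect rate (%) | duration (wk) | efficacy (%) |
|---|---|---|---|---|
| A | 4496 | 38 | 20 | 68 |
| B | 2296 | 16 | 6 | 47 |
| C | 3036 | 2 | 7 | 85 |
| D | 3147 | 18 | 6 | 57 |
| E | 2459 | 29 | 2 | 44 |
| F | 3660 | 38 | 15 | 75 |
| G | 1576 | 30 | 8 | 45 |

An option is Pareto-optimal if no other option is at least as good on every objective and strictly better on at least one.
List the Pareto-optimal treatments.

B, C, D, E, G

A: dominated by C (cost 3036≤4496, side-effect rate 2≤38, duration 7≤20, efficacy 85≥68).
B: not dominated.
C: not dominated (best side-effect rate).
D: not dominated.
E: not dominated (best duration).
F: dominated by C (cost 3036≤3660, side-effect rate 2≤38, duration 7≤15, efficacy 85≥75).
G: not dominated (best cost).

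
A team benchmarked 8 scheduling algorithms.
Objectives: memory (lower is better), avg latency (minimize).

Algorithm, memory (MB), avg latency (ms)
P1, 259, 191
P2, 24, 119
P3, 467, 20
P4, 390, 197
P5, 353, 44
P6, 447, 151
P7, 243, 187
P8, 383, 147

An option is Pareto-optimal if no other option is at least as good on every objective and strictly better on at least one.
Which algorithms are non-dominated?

P2, P3, P5

P1: dominated by P2 (memory 24≤259, avg latency 119≤191).
P2: not dominated (best memory).
P3: not dominated (best avg latency).
P4: dominated by P1 (memory 259≤390, avg latency 191≤197).
P5: not dominated.
P6: dominated by P2 (memory 24≤447, avg latency 119≤151).
P7: dominated by P2 (memory 24≤243, avg latency 119≤187).
P8: dominated by P2 (memory 24≤383, avg latency 119≤147).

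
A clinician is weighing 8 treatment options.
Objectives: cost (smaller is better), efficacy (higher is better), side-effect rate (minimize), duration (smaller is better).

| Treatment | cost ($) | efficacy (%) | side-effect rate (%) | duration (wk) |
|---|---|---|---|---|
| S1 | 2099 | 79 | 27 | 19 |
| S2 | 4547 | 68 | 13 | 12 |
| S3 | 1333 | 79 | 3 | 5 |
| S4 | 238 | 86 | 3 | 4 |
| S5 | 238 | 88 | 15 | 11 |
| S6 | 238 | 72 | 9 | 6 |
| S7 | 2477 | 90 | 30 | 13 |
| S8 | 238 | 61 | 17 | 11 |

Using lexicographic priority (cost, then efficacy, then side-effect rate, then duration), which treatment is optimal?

First minimize cost: best is 238, kept {S4, S5, S6, S8}.
Then maximize efficacy: best is 88, kept {S5}.

S5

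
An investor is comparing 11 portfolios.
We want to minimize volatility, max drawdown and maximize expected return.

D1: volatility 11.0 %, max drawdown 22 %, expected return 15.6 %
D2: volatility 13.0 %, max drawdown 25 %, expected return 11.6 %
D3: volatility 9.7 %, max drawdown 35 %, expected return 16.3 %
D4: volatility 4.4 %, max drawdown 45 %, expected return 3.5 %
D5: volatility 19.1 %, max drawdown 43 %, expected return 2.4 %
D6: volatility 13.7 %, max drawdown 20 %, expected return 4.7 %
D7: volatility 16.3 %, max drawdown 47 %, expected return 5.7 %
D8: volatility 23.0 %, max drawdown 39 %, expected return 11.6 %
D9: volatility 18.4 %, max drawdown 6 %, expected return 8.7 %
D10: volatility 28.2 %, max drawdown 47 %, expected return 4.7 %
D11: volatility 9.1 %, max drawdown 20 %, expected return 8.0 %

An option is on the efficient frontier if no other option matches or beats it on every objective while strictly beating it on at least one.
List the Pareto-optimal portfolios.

D1, D3, D4, D9, D11

D1: not dominated.
D2: dominated by D1 (volatility 11.0≤13.0, max drawdown 22≤25, expected return 15.6≥11.6).
D3: not dominated (best expected return).
D4: not dominated (best volatility).
D5: dominated by D1 (volatility 11.0≤19.1, max drawdown 22≤43, expected return 15.6≥2.4).
D6: dominated by D11 (volatility 9.1≤13.7, max drawdown 20≤20, expected return 8.0≥4.7).
D7: dominated by D1 (volatility 11.0≤16.3, max drawdown 22≤47, expected return 15.6≥5.7).
D8: dominated by D1 (volatility 11.0≤23.0, max drawdown 22≤39, expected return 15.6≥11.6).
D9: not dominated (best max drawdown).
D10: dominated by D1 (volatility 11.0≤28.2, max drawdown 22≤47, expected return 15.6≥4.7).
D11: not dominated.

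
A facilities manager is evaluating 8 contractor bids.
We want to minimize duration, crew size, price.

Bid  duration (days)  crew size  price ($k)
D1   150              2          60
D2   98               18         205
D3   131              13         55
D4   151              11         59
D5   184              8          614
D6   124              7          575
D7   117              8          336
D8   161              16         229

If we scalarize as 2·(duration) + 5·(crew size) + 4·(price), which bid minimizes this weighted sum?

D1: 2·150 + 5·2 + 4·60 = 550
D2: 2·98 + 5·18 + 4·205 = 1106
D3: 2·131 + 5·13 + 4·55 = 547
D4: 2·151 + 5·11 + 4·59 = 593
D5: 2·184 + 5·8 + 4·614 = 2864
D6: 2·124 + 5·7 + 4·575 = 2583
D7: 2·117 + 5·8 + 4·336 = 1618
D8: 2·161 + 5·16 + 4·229 = 1318
Lowest: D3 at 547.

D3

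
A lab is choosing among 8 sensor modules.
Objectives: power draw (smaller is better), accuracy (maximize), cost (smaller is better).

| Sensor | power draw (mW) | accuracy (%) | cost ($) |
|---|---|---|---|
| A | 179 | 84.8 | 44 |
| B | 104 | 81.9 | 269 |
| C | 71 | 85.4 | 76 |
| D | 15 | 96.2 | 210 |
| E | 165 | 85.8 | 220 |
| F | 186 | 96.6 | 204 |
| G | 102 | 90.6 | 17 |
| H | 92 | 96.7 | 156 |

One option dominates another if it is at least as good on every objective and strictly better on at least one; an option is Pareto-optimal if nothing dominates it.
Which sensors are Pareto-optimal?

C, D, G, H

A: dominated by G (power draw 102≤179, accuracy 90.6≥84.8, cost 17≤44).
B: dominated by C (power draw 71≤104, accuracy 85.4≥81.9, cost 76≤269).
C: not dominated.
D: not dominated (best power draw).
E: dominated by D (power draw 15≤165, accuracy 96.2≥85.8, cost 210≤220).
F: dominated by H (power draw 92≤186, accuracy 96.7≥96.6, cost 156≤204).
G: not dominated (best cost).
H: not dominated (best accuracy).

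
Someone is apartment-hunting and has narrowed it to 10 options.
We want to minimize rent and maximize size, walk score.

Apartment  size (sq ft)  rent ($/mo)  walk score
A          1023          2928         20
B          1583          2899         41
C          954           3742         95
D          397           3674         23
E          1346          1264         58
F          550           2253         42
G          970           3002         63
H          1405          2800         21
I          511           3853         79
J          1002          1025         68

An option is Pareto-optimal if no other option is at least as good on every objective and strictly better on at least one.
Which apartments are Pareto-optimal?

B, C, E, H, J

A: dominated by B (size 1583≥1023, rent 2899≤2928, walk score 41≥20).
B: not dominated (best size).
C: not dominated (best walk score).
D: dominated by B (size 1583≥397, rent 2899≤3674, walk score 41≥23).
E: not dominated.
F: dominated by E (size 1346≥550, rent 1264≤2253, walk score 58≥42).
G: dominated by J (size 1002≥970, rent 1025≤3002, walk score 68≥63).
H: not dominated.
I: dominated by C (size 954≥511, rent 3742≤3853, walk score 95≥79).
J: not dominated (best rent).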